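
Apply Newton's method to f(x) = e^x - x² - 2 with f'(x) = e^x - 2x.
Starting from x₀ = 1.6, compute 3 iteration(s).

f(x) = e^x - x² - 2
f'(x) = e^x - 2x
x₀ = 1.6

Newton-Raphson formula: x_{n+1} = x_n - f(x_n)/f'(x_n)

Iteration 1:
  f(1.600000) = 0.393032
  f'(1.600000) = 1.753032
  x_1 = 1.600000 - 0.393032/1.753032 = 1.375799
Iteration 2:
  f(1.375799) = 0.065415
  f'(1.375799) = 1.206639
  x_2 = 1.375799 - 0.065415/1.206639 = 1.321586
Iteration 3:
  f(1.321586) = 0.002774
  f'(1.321586) = 1.106192
  x_3 = 1.321586 - 0.002774/1.106192 = 1.319079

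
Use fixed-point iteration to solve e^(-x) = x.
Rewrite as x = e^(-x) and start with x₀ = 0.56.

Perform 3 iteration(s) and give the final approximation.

Equation: e^(-x) = x
Fixed-point form: x = e^(-x)
x₀ = 0.56

x_1 = g(0.560000) = 0.571209
x_2 = g(0.571209) = 0.564842
x_3 = g(0.564842) = 0.568450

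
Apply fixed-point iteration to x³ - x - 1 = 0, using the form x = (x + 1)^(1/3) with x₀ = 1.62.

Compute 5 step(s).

Equation: x³ - x - 1 = 0
Fixed-point form: x = (x + 1)^(1/3)
x₀ = 1.62

x_1 = g(1.620000) = 1.378586
x_2 = g(1.378586) = 1.334872
x_3 = g(1.334872) = 1.326644
x_4 = g(1.326644) = 1.325084
x_5 = g(1.325084) = 1.324787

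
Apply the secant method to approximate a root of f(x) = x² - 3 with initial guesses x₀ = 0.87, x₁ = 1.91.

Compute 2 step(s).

f(x) = x² - 3
x₀ = 0.87, x₁ = 1.91

Secant formula: x_{n+1} = x_n - f(x_n)(x_n - x_{n-1})/(f(x_n) - f(x_{n-1}))

Iteration 1:
  f(0.870000) = -2.243100
  f(1.910000) = 0.648100
  x_2 = 1.910000 - 0.648100×(1.910000 - 0.870000)/(0.648100 - (-2.243100))
       = 1.676871
Iteration 2:
  f(1.910000) = 0.648100
  f(1.676871) = -0.188105
  x_3 = 1.676871 - (-0.188105)×(1.676871 - 1.910000)/(-0.188105 - 0.648100)
       = 1.729313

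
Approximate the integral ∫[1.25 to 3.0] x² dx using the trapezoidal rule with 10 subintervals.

f(x) = x²
a = 1.25, b = 3.0, n = 10
h = (b - a)/n = 0.175000

Trapezoidal rule: (h/2)[f(x₀) + 2f(x₁) + 2f(x₂) + ... + f(xₙ)]

x_0 = 1.2500, f(x_0) = 1.562500, coefficient = 1
x_1 = 1.4250, f(x_1) = 2.030625, coefficient = 2
x_2 = 1.6000, f(x_2) = 2.560000, coefficient = 2
x_3 = 1.7750, f(x_3) = 3.150625, coefficient = 2
x_4 = 1.9500, f(x_4) = 3.802500, coefficient = 2
x_5 = 2.1250, f(x_5) = 4.515625, coefficient = 2
x_6 = 2.3000, f(x_6) = 5.290000, coefficient = 2
x_7 = 2.4750, f(x_7) = 6.125625, coefficient = 2
x_8 = 2.6500, f(x_8) = 7.022500, coefficient = 2
x_9 = 2.8250, f(x_9) = 7.980625, coefficient = 2
x_10 = 3.0000, f(x_10) = 9.000000, coefficient = 1

I ≈ (0.175000/2) × 95.518750 = 8.357891
Exact value: 8.348958
Error: 0.008932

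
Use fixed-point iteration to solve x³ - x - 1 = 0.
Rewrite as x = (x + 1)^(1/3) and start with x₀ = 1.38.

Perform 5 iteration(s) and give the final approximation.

Equation: x³ - x - 1 = 0
Fixed-point form: x = (x + 1)^(1/3)
x₀ = 1.38

x_1 = g(1.380000) = 1.335136
x_2 = g(1.335136) = 1.326694
x_3 = g(1.326694) = 1.325093
x_4 = g(1.325093) = 1.324789
x_5 = g(1.324789) = 1.324731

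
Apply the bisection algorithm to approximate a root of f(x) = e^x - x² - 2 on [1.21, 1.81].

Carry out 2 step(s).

f(x) = e^x - x² - 2
Initial interval: [1.21, 1.81]

Iteration 1:
  c_1 = (1.210000 + 1.810000)/2 = 1.510000
  f(c_1) = f(1.510000) = 0.246631
  f(a) × f(c) < 0, new interval: [1.210000, 1.510000]
Iteration 2:
  c_2 = (1.210000 + 1.510000)/2 = 1.360000
  f(c_2) = f(1.360000) = 0.046593
  f(a) × f(c) < 0, new interval: [1.210000, 1.360000]

After 2 iteration(s), the approximation is c_2 = 1.360000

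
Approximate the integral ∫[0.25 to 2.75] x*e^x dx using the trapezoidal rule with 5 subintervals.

f(x) = x*e^x
a = 0.25, b = 2.75, n = 5
h = (b - a)/n = 0.500000

Trapezoidal rule: (h/2)[f(x₀) + 2f(x₁) + 2f(x₂) + ... + f(xₙ)]

x_0 = 0.2500, f(x_0) = 0.321006, coefficient = 1
x_1 = 0.7500, f(x_1) = 1.587750, coefficient = 2
x_2 = 1.2500, f(x_2) = 4.362929, coefficient = 2
x_3 = 1.7500, f(x_3) = 10.070555, coefficient = 2
x_4 = 2.2500, f(x_4) = 21.347406, coefficient = 2
x_5 = 2.7500, f(x_5) = 43.017238, coefficient = 1

I ≈ (0.500000/2) × 118.075522 = 29.518881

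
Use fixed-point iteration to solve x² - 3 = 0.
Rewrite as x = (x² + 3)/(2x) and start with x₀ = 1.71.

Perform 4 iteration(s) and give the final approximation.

Equation: x² - 3 = 0
Fixed-point form: x = (x² + 3)/(2x)
x₀ = 1.71

x_1 = g(1.710000) = 1.732193
x_2 = g(1.732193) = 1.732051
x_3 = g(1.732051) = 1.732051
x_4 = g(1.732051) = 1.732051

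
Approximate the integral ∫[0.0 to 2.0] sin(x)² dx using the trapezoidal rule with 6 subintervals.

f(x) = sin(x)²
a = 0.0, b = 2.0, n = 6
h = (b - a)/n = 0.333333

Trapezoidal rule: (h/2)[f(x₀) + 2f(x₁) + 2f(x₂) + ... + f(xₙ)]

x_0 = 0.0000, f(x_0) = 0.000000, coefficient = 1
x_1 = 0.3333, f(x_1) = 0.107056, coefficient = 2
x_2 = 0.6667, f(x_2) = 0.382381, coefficient = 2
x_3 = 1.0000, f(x_3) = 0.708073, coefficient = 2
x_4 = 1.3333, f(x_4) = 0.944663, coefficient = 2
x_5 = 1.6667, f(x_5) = 0.990837, coefficient = 2
x_6 = 2.0000, f(x_6) = 0.826822, coefficient = 1

I ≈ (0.333333/2) × 7.092844 = 1.182141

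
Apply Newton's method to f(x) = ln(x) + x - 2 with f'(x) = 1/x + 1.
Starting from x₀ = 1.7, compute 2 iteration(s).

f(x) = ln(x) + x - 2
f'(x) = 1/x + 1
x₀ = 1.7

Newton-Raphson formula: x_{n+1} = x_n - f(x_n)/f'(x_n)

Iteration 1:
  f(1.700000) = 0.230628
  f'(1.700000) = 1.588235
  x_1 = 1.700000 - 0.230628/1.588235 = 1.554790
Iteration 2:
  f(1.554790) = -0.003870
  f'(1.554790) = 1.643174
  x_2 = 1.554790 - (-0.003870)/1.643174 = 1.557145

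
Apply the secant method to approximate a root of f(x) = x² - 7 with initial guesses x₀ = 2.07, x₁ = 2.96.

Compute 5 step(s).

f(x) = x² - 7
x₀ = 2.07, x₁ = 2.96

Secant formula: x_{n+1} = x_n - f(x_n)(x_n - x_{n-1})/(f(x_n) - f(x_{n-1}))

Iteration 1:
  f(2.070000) = -2.715100
  f(2.960000) = 1.761600
  x_2 = 2.960000 - 1.761600×(2.960000 - 2.070000)/(1.761600 - (-2.715100))
       = 2.609781
Iteration 2:
  f(2.960000) = 1.761600
  f(2.609781) = -0.189042
  x_3 = 2.609781 - (-0.189042)×(2.609781 - 2.960000)/(-0.189042 - 1.761600)
       = 2.643722
Iteration 3:
  f(2.609781) = -0.189042
  f(2.643722) = -0.010735
  x_4 = 2.643722 - (-0.010735)×(2.643722 - 2.609781)/(-0.010735 - (-0.189042))
       = 2.645765
Iteration 4:
  f(2.643722) = -0.010735
  f(2.645765) = 0.000074
  x_5 = 2.645765 - 0.000074×(2.645765 - 2.643722)/(0.000074 - (-0.010735))
       = 2.645751
Iteration 5:
  f(2.645765) = 0.000074
  f(2.645751) = 0.000000
  x_6 = 2.645751 - 0.000000×(2.645751 - 2.645765)/(0.000000 - 0.000074)
       = 2.645751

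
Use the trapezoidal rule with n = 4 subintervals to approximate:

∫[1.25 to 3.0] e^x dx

f(x) = e^x
a = 1.25, b = 3.0, n = 4
h = (b - a)/n = 0.437500

Trapezoidal rule: (h/2)[f(x₀) + 2f(x₁) + 2f(x₂) + ... + f(xₙ)]

x_0 = 1.2500, f(x_0) = 3.490343, coefficient = 1
x_1 = 1.6875, f(x_1) = 5.405949, coefficient = 2
x_2 = 2.1250, f(x_2) = 8.372897, coefficient = 2
x_3 = 2.5625, f(x_3) = 12.968197, coefficient = 2
x_4 = 3.0000, f(x_4) = 20.085537, coefficient = 1

I ≈ (0.437500/2) × 77.069967 = 16.859055
Exact value: 16.595194
Error: 0.263861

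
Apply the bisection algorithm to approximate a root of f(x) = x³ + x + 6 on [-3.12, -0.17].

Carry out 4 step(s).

f(x) = x³ + x + 6
Initial interval: [-3.12, -0.17]

Iteration 1:
  c_1 = (-3.120000 + (-0.170000))/2 = -1.645000
  f(c_1) = f(-1.645000) = -0.096411
  f(a) × f(c) ≥ 0, new interval: [-1.645000, -0.170000]
Iteration 2:
  c_2 = (-1.645000 + (-0.170000))/2 = -0.907500
  f(c_2) = f(-0.907500) = 4.345123
  f(a) × f(c) < 0, new interval: [-1.645000, -0.907500]
Iteration 3:
  c_3 = (-1.645000 + (-0.907500))/2 = -1.276250
  f(c_3) = f(-1.276250) = 2.644976
  f(a) × f(c) < 0, new interval: [-1.645000, -1.276250]
Iteration 4:
  c_4 = (-1.645000 + (-1.276250))/2 = -1.460625
  f(c_4) = f(-1.460625) = 1.423241
  f(a) × f(c) < 0, new interval: [-1.645000, -1.460625]

After 4 iteration(s), the approximation is c_4 = -1.460625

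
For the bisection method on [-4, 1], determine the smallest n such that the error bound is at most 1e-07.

We need (b-a)/2^n ≤ 1e-07
(1 - (-4))/2^n ≤ 1e-07
5/2^n ≤ 1e-07
2^n ≥ 50000000
n ≥ log₂(50000000) = 25.58
n ≥ 26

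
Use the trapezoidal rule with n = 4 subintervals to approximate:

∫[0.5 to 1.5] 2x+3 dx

f(x) = 2x+3
a = 0.5, b = 1.5, n = 4
h = (b - a)/n = 0.250000

Trapezoidal rule: (h/2)[f(x₀) + 2f(x₁) + 2f(x₂) + ... + f(xₙ)]

x_0 = 0.5000, f(x_0) = 4.000000, coefficient = 1
x_1 = 0.7500, f(x_1) = 4.500000, coefficient = 2
x_2 = 1.0000, f(x_2) = 5.000000, coefficient = 2
x_3 = 1.2500, f(x_3) = 5.500000, coefficient = 2
x_4 = 1.5000, f(x_4) = 6.000000, coefficient = 1

I ≈ (0.250000/2) × 40.000000 = 5.000000
Exact value: 5.000000
Error: 0.000000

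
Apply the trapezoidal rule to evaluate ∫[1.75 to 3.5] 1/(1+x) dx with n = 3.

f(x) = 1/(1+x)
a = 1.75, b = 3.5, n = 3
h = (b - a)/n = 0.583333

Trapezoidal rule: (h/2)[f(x₀) + 2f(x₁) + 2f(x₂) + ... + f(xₙ)]

x_0 = 1.7500, f(x_0) = 0.363636, coefficient = 1
x_1 = 2.3333, f(x_1) = 0.300000, coefficient = 2
x_2 = 2.9167, f(x_2) = 0.255319, coefficient = 2
x_3 = 3.5000, f(x_3) = 0.222222, coefficient = 1

I ≈ (0.583333/2) × 1.696497 = 0.494812
Exact value: 0.492476
Error: 0.002335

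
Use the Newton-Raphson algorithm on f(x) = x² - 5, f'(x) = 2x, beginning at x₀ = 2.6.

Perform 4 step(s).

f(x) = x² - 5
f'(x) = 2x
x₀ = 2.6

Newton-Raphson formula: x_{n+1} = x_n - f(x_n)/f'(x_n)

Iteration 1:
  f(2.600000) = 1.760000
  f'(2.600000) = 5.200000
  x_1 = 2.600000 - 1.760000/5.200000 = 2.261538
Iteration 2:
  f(2.261538) = 0.114556
  f'(2.261538) = 4.523077
  x_2 = 2.261538 - 0.114556/4.523077 = 2.236211
Iteration 3:
  f(2.236211) = 0.000641
  f'(2.236211) = 4.472423
  x_3 = 2.236211 - 0.000641/4.472423 = 2.236068
Iteration 4:
  f(2.236068) = 0.000000
  f'(2.236068) = 4.472136
  x_4 = 2.236068 - 0.000000/4.472136 = 2.236068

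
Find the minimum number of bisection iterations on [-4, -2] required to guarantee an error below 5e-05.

We need (b-a)/2^n ≤ 5e-05
(-2 - (-4))/2^n ≤ 5e-05
2/2^n ≤ 5e-05
2^n ≥ 40000
n ≥ log₂(40000) = 15.29
n ≥ 16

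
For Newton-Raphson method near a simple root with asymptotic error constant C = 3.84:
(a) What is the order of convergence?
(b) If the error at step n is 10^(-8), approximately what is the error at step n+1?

(a) Newton-Raphson has quadratic (order 2) convergence near simple roots.
    This means |e_{n+1}| ≈ C|e_n|².

(b) With |e_n| = 10^(-8) and C = 3.84:
    |e_{n+1}| ≈ 3.84 × (10^(-8))² = 3.84 × 10^(-16)

(a) 2 (quadratic); (b) |e_{n+1}| ≈ 3.840e-16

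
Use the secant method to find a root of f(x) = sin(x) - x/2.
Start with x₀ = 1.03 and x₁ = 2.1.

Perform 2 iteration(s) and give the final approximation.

f(x) = sin(x) - x/2
x₀ = 1.03, x₁ = 2.1

Secant formula: x_{n+1} = x_n - f(x_n)(x_n - x_{n-1})/(f(x_n) - f(x_{n-1}))

Iteration 1:
  f(1.030000) = 0.342299
  f(2.100000) = -0.186791
  x_2 = 2.100000 - (-0.186791)×(2.100000 - 1.030000)/(-0.186791 - 0.342299)
       = 1.722246
Iteration 2:
  f(2.100000) = -0.186791
  f(1.722246) = 0.127431
  x_3 = 1.722246 - 0.127431×(1.722246 - 2.100000)/(0.127431 - (-0.186791))
       = 1.875442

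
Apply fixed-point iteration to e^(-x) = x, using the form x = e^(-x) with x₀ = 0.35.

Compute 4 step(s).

Equation: e^(-x) = x
Fixed-point form: x = e^(-x)
x₀ = 0.35

x_1 = g(0.350000) = 0.704688
x_2 = g(0.704688) = 0.494263
x_3 = g(0.494263) = 0.610020
x_4 = g(0.610020) = 0.543340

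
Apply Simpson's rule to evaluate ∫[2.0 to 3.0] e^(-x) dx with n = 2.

f(x) = e^(-x)
a = 2.0, b = 3.0, n = 2
h = (b - a)/n = 0.500000

Simpson's rule: (h/3)[f(x₀) + 4f(x₁) + 2f(x₂) + ... + f(xₙ)]

x_0 = 2.0000, f(x_0) = 0.135335, coefficient = 1
x_1 = 2.5000, f(x_1) = 0.082085, coefficient = 4
x_2 = 3.0000, f(x_2) = 0.049787, coefficient = 1

I ≈ (0.500000/3) × 0.513462 = 0.085577
Exact value: 0.085548
Error: 0.000029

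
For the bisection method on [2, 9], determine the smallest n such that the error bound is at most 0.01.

We need (b-a)/2^n ≤ 0.01
(9 - 2)/2^n ≤ 0.01
7/2^n ≤ 0.01
2^n ≥ 700
n ≥ log₂(700) = 9.45
n ≥ 10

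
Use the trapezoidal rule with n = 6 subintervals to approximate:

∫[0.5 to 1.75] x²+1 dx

f(x) = x²+1
a = 0.5, b = 1.75, n = 6
h = (b - a)/n = 0.208333

Trapezoidal rule: (h/2)[f(x₀) + 2f(x₁) + 2f(x₂) + ... + f(xₙ)]

x_0 = 0.5000, f(x_0) = 1.250000, coefficient = 1
x_1 = 0.7083, f(x_1) = 1.501736, coefficient = 2
x_2 = 0.9167, f(x_2) = 1.840278, coefficient = 2
x_3 = 1.1250, f(x_3) = 2.265625, coefficient = 2
x_4 = 1.3333, f(x_4) = 2.777778, coefficient = 2
x_5 = 1.5417, f(x_5) = 3.376736, coefficient = 2
x_6 = 1.7500, f(x_6) = 4.062500, coefficient = 1

I ≈ (0.208333/2) × 28.836806 = 3.003834
Exact value: 2.994792
Error: 0.009042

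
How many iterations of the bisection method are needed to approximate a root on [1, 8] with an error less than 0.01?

We need (b-a)/2^n ≤ 0.01
(8 - 1)/2^n ≤ 0.01
7/2^n ≤ 0.01
2^n ≥ 700
n ≥ log₂(700) = 9.45
n ≥ 10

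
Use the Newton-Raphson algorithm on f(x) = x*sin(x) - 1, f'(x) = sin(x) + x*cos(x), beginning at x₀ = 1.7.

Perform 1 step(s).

f(x) = x*sin(x) - 1
f'(x) = sin(x) + x*cos(x)
x₀ = 1.7

Newton-Raphson formula: x_{n+1} = x_n - f(x_n)/f'(x_n)

Iteration 1:
  f(1.700000) = 0.685830
  f'(1.700000) = 0.772629
  x_1 = 1.700000 - 0.685830/0.772629 = 0.812342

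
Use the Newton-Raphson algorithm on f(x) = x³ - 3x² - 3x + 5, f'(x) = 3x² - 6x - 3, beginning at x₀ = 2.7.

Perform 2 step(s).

f(x) = x³ - 3x² - 3x + 5
f'(x) = 3x² - 6x - 3
x₀ = 2.7

Newton-Raphson formula: x_{n+1} = x_n - f(x_n)/f'(x_n)

Iteration 1:
  f(2.700000) = -5.287000
  f'(2.700000) = 2.670000
  x_1 = 2.700000 - (-5.287000)/2.670000 = 4.680150
Iteration 2:
  f(4.680150) = 27.761220
  f'(4.680150) = 34.630508
  x_2 = 4.680150 - 27.761220/34.630508 = 3.878509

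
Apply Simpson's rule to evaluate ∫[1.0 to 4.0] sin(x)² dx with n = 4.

f(x) = sin(x)²
a = 1.0, b = 4.0, n = 4
h = (b - a)/n = 0.750000

Simpson's rule: (h/3)[f(x₀) + 4f(x₁) + 2f(x₂) + ... + f(xₙ)]

x_0 = 1.0000, f(x_0) = 0.708073, coefficient = 1
x_1 = 1.7500, f(x_1) = 0.968228, coefficient = 4
x_2 = 2.5000, f(x_2) = 0.358169, coefficient = 2
x_3 = 3.2500, f(x_3) = 0.011706, coefficient = 4
x_4 = 4.0000, f(x_4) = 0.572750, coefficient = 1

I ≈ (0.750000/3) × 5.916899 = 1.479225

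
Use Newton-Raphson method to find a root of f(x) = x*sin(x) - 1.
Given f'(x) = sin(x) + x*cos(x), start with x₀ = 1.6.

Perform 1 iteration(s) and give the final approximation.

f(x) = x*sin(x) - 1
f'(x) = sin(x) + x*cos(x)
x₀ = 1.6

Newton-Raphson formula: x_{n+1} = x_n - f(x_n)/f'(x_n)

Iteration 1:
  f(1.600000) = 0.599318
  f'(1.600000) = 0.952854
  x_1 = 1.600000 - 0.599318/0.952854 = 0.971029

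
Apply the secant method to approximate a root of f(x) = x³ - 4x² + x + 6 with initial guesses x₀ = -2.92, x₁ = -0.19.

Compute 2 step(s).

f(x) = x³ - 4x² + x + 6
x₀ = -2.92, x₁ = -0.19

Secant formula: x_{n+1} = x_n - f(x_n)(x_n - x_{n-1})/(f(x_n) - f(x_{n-1}))

Iteration 1:
  f(-2.920000) = -55.922688
  f(-0.190000) = 5.658741
  x_2 = -0.190000 - 5.658741×(-0.190000 - (-2.920000))/(5.658741 - (-55.922688))
       = -0.440861
Iteration 2:
  f(-0.190000) = 5.658741
  f(-0.440861) = 4.696022
  x_3 = -0.440861 - 4.696022×(-0.440861 - (-0.190000))/(4.696022 - 5.658741)
       = -1.664527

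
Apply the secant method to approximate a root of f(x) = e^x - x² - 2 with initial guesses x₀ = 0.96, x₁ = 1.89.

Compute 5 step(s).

f(x) = e^x - x² - 2
x₀ = 0.96, x₁ = 1.89

Secant formula: x_{n+1} = x_n - f(x_n)(x_n - x_{n-1})/(f(x_n) - f(x_{n-1}))

Iteration 1:
  f(0.960000) = -0.309904
  f(1.890000) = 1.047269
  x_2 = 1.890000 - 1.047269×(1.890000 - 0.960000)/(1.047269 - (-0.309904))
       = 1.172361
Iteration 2:
  f(1.890000) = 1.047269
  f(1.172361) = -0.144822
  x_3 = 1.172361 - (-0.144822)×(1.172361 - 1.890000)/(-0.144822 - 1.047269)
       = 1.259544
Iteration 3:
  f(1.172361) = -0.144822
  f(1.259544) = -0.062637
  x_4 = 1.259544 - (-0.062637)×(1.259544 - 1.172361)/(-0.062637 - (-0.144822))
       = 1.325990
Iteration 4:
  f(1.259544) = -0.062637
  f(1.325990) = 0.007663
  x_5 = 1.325990 - 0.007663×(1.325990 - 1.259544)/(0.007663 - (-0.062637))
       = 1.318748
Iteration 5:
  f(1.325990) = 0.007663
  f(1.318748) = -0.000359
  x_6 = 1.318748 - (-0.000359)×(1.318748 - 1.325990)/(-0.000359 - 0.007663)
       = 1.319072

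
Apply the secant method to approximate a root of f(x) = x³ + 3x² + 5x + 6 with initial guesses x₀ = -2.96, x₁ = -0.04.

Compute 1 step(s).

f(x) = x³ + 3x² + 5x + 6
x₀ = -2.96, x₁ = -0.04

Secant formula: x_{n+1} = x_n - f(x_n)(x_n - x_{n-1})/(f(x_n) - f(x_{n-1}))

Iteration 1:
  f(-2.960000) = -8.449536
  f(-0.040000) = 5.804736
  x_2 = -0.040000 - 5.804736×(-0.040000 - (-2.960000))/(5.804736 - (-8.449536))
       = -1.229105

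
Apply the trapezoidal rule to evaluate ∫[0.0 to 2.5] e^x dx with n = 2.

f(x) = e^x
a = 0.0, b = 2.5, n = 2
h = (b - a)/n = 1.250000

Trapezoidal rule: (h/2)[f(x₀) + 2f(x₁) + 2f(x₂) + ... + f(xₙ)]

x_0 = 0.0000, f(x_0) = 1.000000, coefficient = 1
x_1 = 1.2500, f(x_1) = 3.490343, coefficient = 2
x_2 = 2.5000, f(x_2) = 12.182494, coefficient = 1

I ≈ (1.250000/2) × 20.163180 = 12.601987
Exact value: 11.182494
Error: 1.419493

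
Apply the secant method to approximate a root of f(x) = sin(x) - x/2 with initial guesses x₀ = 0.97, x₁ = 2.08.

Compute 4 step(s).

f(x) = sin(x) - x/2
x₀ = 0.97, x₁ = 2.08

Secant formula: x_{n+1} = x_n - f(x_n)(x_n - x_{n-1})/(f(x_n) - f(x_{n-1}))

Iteration 1:
  f(0.970000) = 0.339886
  f(2.080000) = -0.166867
  x_2 = 2.080000 - (-0.166867)×(2.080000 - 0.970000)/(-0.166867 - 0.339886)
       = 1.714492
Iteration 2:
  f(2.080000) = -0.166867
  f(1.714492) = 0.132448
  x_3 = 1.714492 - 0.132448×(1.714492 - 2.080000)/(0.132448 - (-0.166867))
       = 1.876230
Iteration 3:
  f(1.714492) = 0.132448
  f(1.876230) = 0.015601
  x_4 = 1.876230 - 0.015601×(1.876230 - 1.714492)/(0.015601 - 0.132448)
       = 1.897826
Iteration 4:
  f(1.876230) = 0.015601
  f(1.897826) = -0.001912
  x_5 = 1.897826 - (-0.001912)×(1.897826 - 1.876230)/(-0.001912 - 0.015601)
       = 1.895468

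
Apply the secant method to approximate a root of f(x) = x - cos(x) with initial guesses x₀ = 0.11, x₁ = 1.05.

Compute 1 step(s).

f(x) = x - cos(x)
x₀ = 0.11, x₁ = 1.05

Secant formula: x_{n+1} = x_n - f(x_n)(x_n - x_{n-1})/(f(x_n) - f(x_{n-1}))

Iteration 1:
  f(0.110000) = -0.883956
  f(1.050000) = 0.552429
  x_2 = 1.050000 - 0.552429×(1.050000 - 0.110000)/(0.552429 - (-0.883956))
       = 0.688479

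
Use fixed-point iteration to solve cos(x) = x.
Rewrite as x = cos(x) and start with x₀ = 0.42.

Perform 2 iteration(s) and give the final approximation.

Equation: cos(x) = x
Fixed-point form: x = cos(x)
x₀ = 0.42

x_1 = g(0.420000) = 0.913089
x_2 = g(0.913089) = 0.611304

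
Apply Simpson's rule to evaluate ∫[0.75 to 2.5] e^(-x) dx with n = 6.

f(x) = e^(-x)
a = 0.75, b = 2.5, n = 6
h = (b - a)/n = 0.291667

Simpson's rule: (h/3)[f(x₀) + 4f(x₁) + 2f(x₂) + ... + f(xₙ)]

x_0 = 0.7500, f(x_0) = 0.472367, coefficient = 1
x_1 = 1.0417, f(x_1) = 0.352866, coefficient = 4
x_2 = 1.3333, f(x_2) = 0.263597, coefficient = 2
x_3 = 1.6250, f(x_3) = 0.196912, coefficient = 4
x_4 = 1.9167, f(x_4) = 0.147096, coefficient = 2
x_5 = 2.2083, f(x_5) = 0.109884, coefficient = 4
x_6 = 2.5000, f(x_6) = 0.082085, coefficient = 1

I ≈ (0.291667/3) × 4.014484 = 0.390297
Exact value: 0.390282
Error: 0.000016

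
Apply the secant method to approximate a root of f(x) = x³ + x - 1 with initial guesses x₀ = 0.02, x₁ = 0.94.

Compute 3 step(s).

f(x) = x³ + x - 1
x₀ = 0.02, x₁ = 0.94

Secant formula: x_{n+1} = x_n - f(x_n)(x_n - x_{n-1})/(f(x_n) - f(x_{n-1}))

Iteration 1:
  f(0.020000) = -0.979992
  f(0.940000) = 0.770584
  x_2 = 0.940000 - 0.770584×(0.940000 - 0.020000)/(0.770584 - (-0.979992))
       = 0.535026
Iteration 2:
  f(0.940000) = 0.770584
  f(0.535026) = -0.311821
  x_3 = 0.535026 - (-0.311821)×(0.535026 - 0.940000)/(-0.311821 - 0.770584)
       = 0.651692
Iteration 3:
  f(0.535026) = -0.311821
  f(0.651692) = -0.071533
  x_4 = 0.651692 - (-0.071533)×(0.651692 - 0.535026)/(-0.071533 - (-0.311821))
       = 0.686423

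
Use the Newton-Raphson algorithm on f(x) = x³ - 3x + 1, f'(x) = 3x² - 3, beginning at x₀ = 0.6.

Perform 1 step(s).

f(x) = x³ - 3x + 1
f'(x) = 3x² - 3
x₀ = 0.6

Newton-Raphson formula: x_{n+1} = x_n - f(x_n)/f'(x_n)

Iteration 1:
  f(0.600000) = -0.584000
  f'(0.600000) = -1.920000
  x_1 = 0.600000 - (-0.584000)/(-1.920000) = 0.295833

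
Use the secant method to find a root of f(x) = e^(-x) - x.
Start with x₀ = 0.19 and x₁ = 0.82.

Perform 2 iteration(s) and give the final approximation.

f(x) = e^(-x) - x
x₀ = 0.19, x₁ = 0.82

Secant formula: x_{n+1} = x_n - f(x_n)(x_n - x_{n-1})/(f(x_n) - f(x_{n-1}))

Iteration 1:
  f(0.190000) = 0.636959
  f(0.820000) = -0.379568
  x_2 = 0.820000 - (-0.379568)×(0.820000 - 0.190000)/(-0.379568 - 0.636959)
       = 0.584760
Iteration 2:
  f(0.820000) = -0.379568
  f(0.584760) = -0.027520
  x_3 = 0.584760 - (-0.027520)×(0.584760 - 0.820000)/(-0.027520 - (-0.379568))
       = 0.566371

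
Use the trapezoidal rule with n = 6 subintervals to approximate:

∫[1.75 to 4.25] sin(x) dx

f(x) = sin(x)
a = 1.75, b = 4.25, n = 6
h = (b - a)/n = 0.416667

Trapezoidal rule: (h/2)[f(x₀) + 2f(x₁) + 2f(x₂) + ... + f(xₙ)]

x_0 = 1.7500, f(x_0) = 0.983986, coefficient = 1
x_1 = 2.1667, f(x_1) = 0.827660, coefficient = 2
x_2 = 2.5833, f(x_2) = 0.529711, coefficient = 2
x_3 = 3.0000, f(x_3) = 0.141120, coefficient = 2
x_4 = 3.4167, f(x_4) = -0.271618, coefficient = 2
x_5 = 3.8333, f(x_5) = -0.637879, coefficient = 2
x_6 = 4.2500, f(x_6) = -0.894989, coefficient = 1

I ≈ (0.416667/2) × 1.266985 = 0.263955
Exact value: 0.267841
Error: 0.003886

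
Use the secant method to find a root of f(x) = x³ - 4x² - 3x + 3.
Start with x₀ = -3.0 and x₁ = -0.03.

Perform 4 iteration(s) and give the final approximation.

f(x) = x³ - 4x² - 3x + 3
x₀ = -3.0, x₁ = -0.03

Secant formula: x_{n+1} = x_n - f(x_n)(x_n - x_{n-1})/(f(x_n) - f(x_{n-1}))

Iteration 1:
  f(-3.000000) = -51.000000
  f(-0.030000) = 3.086373
  x_2 = -0.030000 - 3.086373×(-0.030000 - (-3.000000))/(3.086373 - (-51.000000))
       = -0.199479
Iteration 2:
  f(-0.030000) = 3.086373
  f(-0.199479) = 3.431332
  x_3 = -0.199479 - 3.431332×(-0.199479 - (-0.030000))/(3.431332 - 3.086373)
       = 1.486343
Iteration 3:
  f(-0.199479) = 3.431332
  f(1.486343) = -7.012237
  x_4 = 1.486343 - (-7.012237)×(1.486343 - (-0.199479))/(-7.012237 - 3.431332)
       = 0.354413
Iteration 4:
  f(1.486343) = -7.012237
  f(0.354413) = 1.478843
  x_5 = 0.354413 - 1.478843×(0.354413 - 1.486343)/(1.478843 - (-7.012237))
       = 0.551555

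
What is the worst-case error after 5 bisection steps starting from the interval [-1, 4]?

Bisection error bound: |error| ≤ (b-a)/2^n
|error| ≤ (4 - (-1))/2^5 = 5/2^5
|error| ≤ 0.1562500000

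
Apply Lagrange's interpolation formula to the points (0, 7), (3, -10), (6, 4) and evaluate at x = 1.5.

Lagrange interpolation formula:
P(x) = Σ yᵢ × Lᵢ(x)
where Lᵢ(x) = Π_{j≠i} (x - xⱼ)/(xᵢ - xⱼ)

L_0(1.5) = (1.5 - 3)/(0 - 3) × (1.5 - 6)/(0 - 6) = 0.375000
L_1(1.5) = (1.5 - 0)/(3 - 0) × (1.5 - 6)/(3 - 6) = 0.750000
L_2(1.5) = (1.5 - 0)/(6 - 0) × (1.5 - 3)/(6 - 3) = -0.125000

P(1.5) = 7×L_0(1.5) + (-10)×L_1(1.5) + 4×L_2(1.5)
P(1.5) = -5.375000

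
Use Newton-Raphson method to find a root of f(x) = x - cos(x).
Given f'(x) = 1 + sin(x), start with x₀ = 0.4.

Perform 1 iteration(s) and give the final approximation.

f(x) = x - cos(x)
f'(x) = 1 + sin(x)
x₀ = 0.4

Newton-Raphson formula: x_{n+1} = x_n - f(x_n)/f'(x_n)

Iteration 1:
  f(0.400000) = -0.521061
  f'(0.400000) = 1.389418
  x_1 = 0.400000 - (-0.521061)/1.389418 = 0.775021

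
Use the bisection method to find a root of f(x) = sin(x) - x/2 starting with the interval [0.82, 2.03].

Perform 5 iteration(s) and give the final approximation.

f(x) = sin(x) - x/2
Initial interval: [0.82, 2.03]

Iteration 1:
  c_1 = (0.820000 + 2.030000)/2 = 1.425000
  f(c_1) = f(1.425000) = 0.276891
  f(a) × f(c) ≥ 0, new interval: [1.425000, 2.030000]
Iteration 2:
  c_2 = (1.425000 + 2.030000)/2 = 1.727500
  f(c_2) = f(1.727500) = 0.123997
  f(a) × f(c) ≥ 0, new interval: [1.727500, 2.030000]
Iteration 3:
  c_3 = (1.727500 + 2.030000)/2 = 1.878750
  f(c_3) = f(1.878750) = 0.013581
  f(a) × f(c) ≥ 0, new interval: [1.878750, 2.030000]
Iteration 4:
  c_4 = (1.878750 + 2.030000)/2 = 1.954375
  f(c_4) = f(1.954375) = -0.049856
  f(a) × f(c) < 0, new interval: [1.878750, 1.954375]
Iteration 5:
  c_5 = (1.878750 + 1.954375)/2 = 1.916562
  f(c_5) = f(1.916562) = -0.017465
  f(a) × f(c) < 0, new interval: [1.878750, 1.916562]

After 5 iteration(s), the approximation is c_5 = 1.916562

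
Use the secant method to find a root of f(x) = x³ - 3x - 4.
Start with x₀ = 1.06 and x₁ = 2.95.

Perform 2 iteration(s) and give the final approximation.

f(x) = x³ - 3x - 4
x₀ = 1.06, x₁ = 2.95

Secant formula: x_{n+1} = x_n - f(x_n)(x_n - x_{n-1})/(f(x_n) - f(x_{n-1}))

Iteration 1:
  f(1.060000) = -5.988984
  f(2.950000) = 12.822375
  x_2 = 2.950000 - 12.822375×(2.950000 - 1.060000)/(12.822375 - (-5.988984))
       = 1.661720
Iteration 2:
  f(2.950000) = 12.822375
  f(1.661720) = -4.396628
  x_3 = 1.661720 - (-4.396628)×(1.661720 - 2.950000)/(-4.396628 - 12.822375)
       = 1.990664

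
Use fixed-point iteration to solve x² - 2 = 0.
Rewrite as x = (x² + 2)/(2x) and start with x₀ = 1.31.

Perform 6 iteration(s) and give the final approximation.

Equation: x² - 2 = 0
Fixed-point form: x = (x² + 2)/(2x)
x₀ = 1.31

x_1 = g(1.310000) = 1.418359
x_2 = g(1.418359) = 1.414220
x_3 = g(1.414220) = 1.414214
x_4 = g(1.414214) = 1.414214
x_5 = g(1.414214) = 1.414214
x_6 = g(1.414214) = 1.414214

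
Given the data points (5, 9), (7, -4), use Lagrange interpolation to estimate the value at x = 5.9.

Lagrange interpolation formula:
P(x) = Σ yᵢ × Lᵢ(x)
where Lᵢ(x) = Π_{j≠i} (x - xⱼ)/(xᵢ - xⱼ)

L_0(5.9) = (5.9 - 7)/(5 - 7) = 0.550000
L_1(5.9) = (5.9 - 5)/(7 - 5) = 0.450000

P(5.9) = 9×L_0(5.9) + (-4)×L_1(5.9)
P(5.9) = 3.150000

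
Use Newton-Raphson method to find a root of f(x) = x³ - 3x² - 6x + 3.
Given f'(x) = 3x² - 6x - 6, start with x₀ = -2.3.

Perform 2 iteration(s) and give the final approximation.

f(x) = x³ - 3x² - 6x + 3
f'(x) = 3x² - 6x - 6
x₀ = -2.3

Newton-Raphson formula: x_{n+1} = x_n - f(x_n)/f'(x_n)

Iteration 1:
  f(-2.300000) = -11.237000
  f'(-2.300000) = 23.670000
  x_1 = -2.300000 - (-11.237000)/23.670000 = -1.825264
Iteration 2:
  f(-1.825264) = -2.124212
  f'(-1.825264) = 14.946351
  x_2 = -1.825264 - (-2.124212)/14.946351 = -1.683142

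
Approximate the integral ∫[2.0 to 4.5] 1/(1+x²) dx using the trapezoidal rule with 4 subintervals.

f(x) = 1/(1+x²)
a = 2.0, b = 4.5, n = 4
h = (b - a)/n = 0.625000

Trapezoidal rule: (h/2)[f(x₀) + 2f(x₁) + 2f(x₂) + ... + f(xₙ)]

x_0 = 2.0000, f(x_0) = 0.200000, coefficient = 1
x_1 = 2.6250, f(x_1) = 0.126733, coefficient = 2
x_2 = 3.2500, f(x_2) = 0.086486, coefficient = 2
x_3 = 3.8750, f(x_3) = 0.062439, coefficient = 2
x_4 = 4.5000, f(x_4) = 0.047059, coefficient = 1

I ≈ (0.625000/2) × 0.798375 = 0.249492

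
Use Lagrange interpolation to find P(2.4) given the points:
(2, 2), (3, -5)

Lagrange interpolation formula:
P(x) = Σ yᵢ × Lᵢ(x)
where Lᵢ(x) = Π_{j≠i} (x - xⱼ)/(xᵢ - xⱼ)

L_0(2.4) = (2.4 - 3)/(2 - 3) = 0.600000
L_1(2.4) = (2.4 - 2)/(3 - 2) = 0.400000

P(2.4) = 2×L_0(2.4) + (-5)×L_1(2.4)
P(2.4) = -0.800000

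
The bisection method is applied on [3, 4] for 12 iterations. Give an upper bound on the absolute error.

Bisection error bound: |error| ≤ (b-a)/2^n
|error| ≤ (4 - 3)/2^12 = 1/2^12
|error| ≤ 0.0002441406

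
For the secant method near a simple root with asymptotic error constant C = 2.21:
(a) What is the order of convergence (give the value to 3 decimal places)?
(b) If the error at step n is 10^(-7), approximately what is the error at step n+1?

(a) Secant method has superlinear convergence with order φ = (1+√5)/2 ≈ 1.618.
    This means |e_{n+1}| ≈ C|e_n|^1.618.

(b) With |e_n| = 10^(-7) and C = 2.21:
    |e_{n+1}| ≈ 2.21 × (10^(-7))^1.618 = 2.21 × 10^(-11.33)

(a) ≈ 1.618 (golden ratio); (b) |e_{n+1}| ≈ 1.043e-11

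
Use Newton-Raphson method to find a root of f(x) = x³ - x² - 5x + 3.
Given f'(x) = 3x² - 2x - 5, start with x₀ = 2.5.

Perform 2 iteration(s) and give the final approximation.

f(x) = x³ - x² - 5x + 3
f'(x) = 3x² - 2x - 5
x₀ = 2.5

Newton-Raphson formula: x_{n+1} = x_n - f(x_n)/f'(x_n)

Iteration 1:
  f(2.500000) = -0.125000
  f'(2.500000) = 8.750000
  x_1 = 2.500000 - (-0.125000)/8.750000 = 2.514286
Iteration 2:
  f(2.514286) = 0.001329
  f'(2.514286) = 8.936327
  x_2 = 2.514286 - 0.001329/8.936327 = 2.514137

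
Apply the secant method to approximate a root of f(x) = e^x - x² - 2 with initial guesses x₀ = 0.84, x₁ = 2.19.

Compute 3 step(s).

f(x) = e^x - x² - 2
x₀ = 0.84, x₁ = 2.19

Secant formula: x_{n+1} = x_n - f(x_n)(x_n - x_{n-1})/(f(x_n) - f(x_{n-1}))

Iteration 1:
  f(0.840000) = -0.389233
  f(2.190000) = 2.139113
  x_2 = 2.190000 - 2.139113×(2.190000 - 0.840000)/(2.139113 - (-0.389233))
       = 1.047829
Iteration 2:
  f(2.190000) = 2.139113
  f(1.047829) = -0.246491
  x_3 = 1.047829 - (-0.246491)×(1.047829 - 2.190000)/(-0.246491 - 2.139113)
       = 1.165844
Iteration 3:
  f(1.047829) = -0.246491
  f(1.165844) = -0.150563
  x_4 = 1.165844 - (-0.150563)×(1.165844 - 1.047829)/(-0.150563 - (-0.246491))
       = 1.351070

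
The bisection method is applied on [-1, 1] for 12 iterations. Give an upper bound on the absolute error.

Bisection error bound: |error| ≤ (b-a)/2^n
|error| ≤ (1 - (-1))/2^12 = 2/2^12
|error| ≤ 0.0004882812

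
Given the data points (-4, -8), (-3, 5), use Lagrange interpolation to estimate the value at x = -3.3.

Lagrange interpolation formula:
P(x) = Σ yᵢ × Lᵢ(x)
where Lᵢ(x) = Π_{j≠i} (x - xⱼ)/(xᵢ - xⱼ)

L_0(-3.3) = (-3.3 - (-3))/(-4 - (-3)) = 0.300000
L_1(-3.3) = (-3.3 - (-4))/(-3 - (-4)) = 0.700000

P(-3.3) = (-8)×L_0(-3.3) + 5×L_1(-3.3)
P(-3.3) = 1.100000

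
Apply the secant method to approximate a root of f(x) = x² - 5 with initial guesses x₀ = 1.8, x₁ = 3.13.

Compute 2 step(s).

f(x) = x² - 5
x₀ = 1.8, x₁ = 3.13

Secant formula: x_{n+1} = x_n - f(x_n)(x_n - x_{n-1})/(f(x_n) - f(x_{n-1}))

Iteration 1:
  f(1.800000) = -1.760000
  f(3.130000) = 4.796900
  x_2 = 3.130000 - 4.796900×(3.130000 - 1.800000)/(4.796900 - (-1.760000))
       = 2.156998
Iteration 2:
  f(3.130000) = 4.796900
  f(2.156998) = -0.347360
  x_3 = 2.156998 - (-0.347360)×(2.156998 - 3.130000)/(-0.347360 - 4.796900)
       = 2.222699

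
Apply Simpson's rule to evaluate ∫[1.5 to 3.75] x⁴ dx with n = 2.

f(x) = x⁴
a = 1.5, b = 3.75, n = 2
h = (b - a)/n = 1.125000

Simpson's rule: (h/3)[f(x₀) + 4f(x₁) + 2f(x₂) + ... + f(xₙ)]

x_0 = 1.5000, f(x_0) = 5.062500, coefficient = 1
x_1 = 2.6250, f(x_1) = 47.480713, coefficient = 4
x_2 = 3.7500, f(x_2) = 197.753906, coefficient = 1

I ≈ (1.125000/3) × 392.739258 = 147.277222
Exact value: 146.796680
Error: 0.480542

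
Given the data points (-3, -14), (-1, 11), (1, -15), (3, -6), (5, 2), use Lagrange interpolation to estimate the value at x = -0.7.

Lagrange interpolation formula:
P(x) = Σ yᵢ × Lᵢ(x)
where Lᵢ(x) = Π_{j≠i} (x - xⱼ)/(xᵢ - xⱼ)

L_0(-0.7) = (-0.7 - (-1))/(-3 - (-1)) × (-0.7 - 1)/(-3 - 1) × (-0.7 - 3)/(-3 - 3) × (-0.7 - 5)/(-3 - 5) = -0.028010
L_1(-0.7) = (-0.7 - (-3))/(-1 - (-3)) × (-0.7 - 1)/(-1 - 1) × (-0.7 - 3)/(-1 - 3) × (-0.7 - 5)/(-1 - 5) = 0.858978
L_2(-0.7) = (-0.7 - (-3))/(1 - (-3)) × (-0.7 - (-1))/(1 - (-1)) × (-0.7 - 3)/(1 - 3) × (-0.7 - 5)/(1 - 5) = 0.227377
L_3(-0.7) = (-0.7 - (-3))/(3 - (-3)) × (-0.7 - (-1))/(3 - (-1)) × (-0.7 - 1)/(3 - 1) × (-0.7 - 5)/(3 - 5) = -0.069647
L_4(-0.7) = (-0.7 - (-3))/(5 - (-3)) × (-0.7 - (-1))/(5 - (-1)) × (-0.7 - 1)/(5 - 1) × (-0.7 - 3)/(5 - 3) = 0.011302

P(-0.7) = (-14)×L_0(-0.7) + 11×L_1(-0.7) + (-15)×L_2(-0.7) + (-6)×L_3(-0.7) + 2×L_4(-0.7)
P(-0.7) = 6.870739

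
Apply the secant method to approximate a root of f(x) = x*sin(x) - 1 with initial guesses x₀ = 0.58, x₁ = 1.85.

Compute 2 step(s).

f(x) = x*sin(x) - 1
x₀ = 0.58, x₁ = 1.85

Secant formula: x_{n+1} = x_n - f(x_n)(x_n - x_{n-1})/(f(x_n) - f(x_{n-1}))

Iteration 1:
  f(0.580000) = -0.682146
  f(1.850000) = 0.778359
  x_2 = 1.850000 - 0.778359×(1.850000 - 0.580000)/(0.778359 - (-0.682146))
       = 1.173168
Iteration 2:
  f(1.850000) = 0.778359
  f(1.173168) = 0.081640
  x_3 = 1.173168 - 0.081640×(1.173168 - 1.850000)/(0.081640 - 0.778359)
       = 1.093858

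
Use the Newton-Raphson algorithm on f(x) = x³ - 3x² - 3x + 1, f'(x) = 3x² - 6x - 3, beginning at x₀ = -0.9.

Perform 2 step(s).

f(x) = x³ - 3x² - 3x + 1
f'(x) = 3x² - 6x - 3
x₀ = -0.9

Newton-Raphson formula: x_{n+1} = x_n - f(x_n)/f'(x_n)

Iteration 1:
  f(-0.900000) = 0.541000
  f'(-0.900000) = 4.830000
  x_1 = -0.900000 - 0.541000/4.830000 = -1.012008
Iteration 2:
  f(-1.012008) = -0.072917
  f'(-1.012008) = 6.144532
  x_2 = -1.012008 - (-0.072917)/6.144532 = -1.000141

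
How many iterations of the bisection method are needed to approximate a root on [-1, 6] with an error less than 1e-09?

We need (b-a)/2^n ≤ 1e-09
(6 - (-1))/2^n ≤ 1e-09
7/2^n ≤ 1e-09
2^n ≥ 7000000000
n ≥ log₂(7000000000) = 32.70
n ≥ 33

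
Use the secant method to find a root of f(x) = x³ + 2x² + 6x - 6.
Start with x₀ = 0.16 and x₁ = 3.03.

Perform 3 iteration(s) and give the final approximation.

f(x) = x³ + 2x² + 6x - 6
x₀ = 0.16, x₁ = 3.03

Secant formula: x_{n+1} = x_n - f(x_n)(x_n - x_{n-1})/(f(x_n) - f(x_{n-1}))

Iteration 1:
  f(0.160000) = -4.984704
  f(3.030000) = 58.359927
  x_2 = 3.030000 - 58.359927×(3.030000 - 0.160000)/(58.359927 - (-4.984704))
       = 0.385846
Iteration 2:
  f(3.030000) = 58.359927
  f(0.385846) = -3.329730
  x_3 = 0.385846 - (-3.329730)×(0.385846 - 3.030000)/(-3.329730 - 58.359927)
       = 0.528565
Iteration 3:
  f(0.385846) = -3.329730
  f(0.528565) = -2.122176
  x_4 = 0.528565 - (-2.122176)×(0.528565 - 0.385846)/(-2.122176 - (-3.329730))
       = 0.779383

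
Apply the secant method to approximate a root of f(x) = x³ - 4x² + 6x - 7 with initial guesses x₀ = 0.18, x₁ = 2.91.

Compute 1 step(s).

f(x) = x³ - 4x² + 6x - 7
x₀ = 0.18, x₁ = 2.91

Secant formula: x_{n+1} = x_n - f(x_n)(x_n - x_{n-1})/(f(x_n) - f(x_{n-1}))

Iteration 1:
  f(0.180000) = -6.043768
  f(2.910000) = 1.229771
  x_2 = 2.910000 - 1.229771×(2.910000 - 0.180000)/(1.229771 - (-6.043768))
       = 2.448426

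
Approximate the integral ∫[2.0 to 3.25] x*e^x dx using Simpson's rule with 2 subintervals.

f(x) = x*e^x
a = 2.0, b = 3.25, n = 2
h = (b - a)/n = 0.625000

Simpson's rule: (h/3)[f(x₀) + 4f(x₁) + 2f(x₂) + ... + f(xₙ)]

x_0 = 2.0000, f(x_0) = 14.778112, coefficient = 1
x_1 = 2.6250, f(x_1) = 36.237007, coefficient = 4
x_2 = 3.2500, f(x_2) = 83.818605, coefficient = 1

I ≈ (0.625000/3) × 243.544746 = 50.738489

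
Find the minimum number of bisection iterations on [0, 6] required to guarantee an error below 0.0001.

We need (b-a)/2^n ≤ 0.0001
(6 - 0)/2^n ≤ 0.0001
6/2^n ≤ 0.0001
2^n ≥ 60000
n ≥ log₂(60000) = 15.87
n ≥ 16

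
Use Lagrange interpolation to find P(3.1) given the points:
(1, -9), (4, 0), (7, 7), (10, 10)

Lagrange interpolation formula:
P(x) = Σ yᵢ × Lᵢ(x)
where Lᵢ(x) = Π_{j≠i} (x - xⱼ)/(xᵢ - xⱼ)

L_0(3.1) = (3.1 - 4)/(1 - 4) × (3.1 - 7)/(1 - 7) × (3.1 - 10)/(1 - 10) = 0.149500
L_1(3.1) = (3.1 - 1)/(4 - 1) × (3.1 - 7)/(4 - 7) × (3.1 - 10)/(4 - 10) = 1.046500
L_2(3.1) = (3.1 - 1)/(7 - 1) × (3.1 - 4)/(7 - 4) × (3.1 - 10)/(7 - 10) = -0.241500
L_3(3.1) = (3.1 - 1)/(10 - 1) × (3.1 - 4)/(10 - 4) × (3.1 - 7)/(10 - 7) = 0.045500

P(3.1) = (-9)×L_0(3.1) + 0×L_1(3.1) + 7×L_2(3.1) + 10×L_3(3.1)
P(3.1) = -2.581000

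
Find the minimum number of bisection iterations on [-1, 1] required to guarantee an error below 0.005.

We need (b-a)/2^n ≤ 0.005
(1 - (-1))/2^n ≤ 0.005
2/2^n ≤ 0.005
2^n ≥ 400
n ≥ log₂(400) = 8.64
n ≥ 9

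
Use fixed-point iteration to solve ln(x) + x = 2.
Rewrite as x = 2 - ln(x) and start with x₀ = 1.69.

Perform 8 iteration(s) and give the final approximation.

Equation: ln(x) + x = 2
Fixed-point form: x = 2 - ln(x)
x₀ = 1.69

x_1 = g(1.690000) = 1.475271
x_2 = g(1.475271) = 1.611158
x_3 = g(1.611158) = 1.523047
x_4 = g(1.523047) = 1.579287
x_5 = g(1.579287) = 1.543026
x_6 = g(1.543026) = 1.566254
x_7 = g(1.566254) = 1.551313
x_8 = g(1.551313) = 1.560898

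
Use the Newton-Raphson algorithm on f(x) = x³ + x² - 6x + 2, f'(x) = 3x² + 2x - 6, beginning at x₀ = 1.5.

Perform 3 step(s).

f(x) = x³ + x² - 6x + 2
f'(x) = 3x² + 2x - 6
x₀ = 1.5

Newton-Raphson formula: x_{n+1} = x_n - f(x_n)/f'(x_n)

Iteration 1:
  f(1.500000) = -1.375000
  f'(1.500000) = 3.750000
  x_1 = 1.500000 - (-1.375000)/3.750000 = 1.866667
Iteration 2:
  f(1.866667) = 0.788741
  f'(1.866667) = 8.186667
  x_2 = 1.866667 - 0.788741/8.186667 = 1.770322
Iteration 3:
  f(1.770322) = 0.060369
  f'(1.770322) = 6.942765
  x_3 = 1.770322 - 0.060369/6.942765 = 1.761627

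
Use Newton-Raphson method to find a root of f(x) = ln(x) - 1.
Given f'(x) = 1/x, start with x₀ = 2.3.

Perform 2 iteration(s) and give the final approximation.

f(x) = ln(x) - 1
f'(x) = 1/x
x₀ = 2.3

Newton-Raphson formula: x_{n+1} = x_n - f(x_n)/f'(x_n)

Iteration 1:
  f(2.300000) = -0.167091
  f'(2.300000) = 0.434783
  x_1 = 2.300000 - (-0.167091)/0.434783 = 2.684309
Iteration 2:
  f(2.684309) = -0.012577
  f'(2.684309) = 0.372535
  x_2 = 2.684309 - (-0.012577)/0.372535 = 2.718069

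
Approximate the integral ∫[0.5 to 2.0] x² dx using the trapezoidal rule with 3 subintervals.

f(x) = x²
a = 0.5, b = 2.0, n = 3
h = (b - a)/n = 0.500000

Trapezoidal rule: (h/2)[f(x₀) + 2f(x₁) + 2f(x₂) + ... + f(xₙ)]

x_0 = 0.5000, f(x_0) = 0.250000, coefficient = 1
x_1 = 1.0000, f(x_1) = 1.000000, coefficient = 2
x_2 = 1.5000, f(x_2) = 2.250000, coefficient = 2
x_3 = 2.0000, f(x_3) = 4.000000, coefficient = 1

I ≈ (0.500000/2) × 10.750000 = 2.687500
Exact value: 2.625000
Error: 0.062500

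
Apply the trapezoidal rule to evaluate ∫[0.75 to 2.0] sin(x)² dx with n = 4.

f(x) = sin(x)²
a = 0.75, b = 2.0, n = 4
h = (b - a)/n = 0.312500

Trapezoidal rule: (h/2)[f(x₀) + 2f(x₁) + 2f(x₂) + ... + f(xₙ)]

x_0 = 0.7500, f(x_0) = 0.464631, coefficient = 1
x_1 = 1.0625, f(x_1) = 0.763133, coefficient = 2
x_2 = 1.3750, f(x_2) = 0.962151, coefficient = 2
x_3 = 1.6875, f(x_3) = 0.986442, coefficient = 2
x_4 = 2.0000, f(x_4) = 0.826822, coefficient = 1

I ≈ (0.312500/2) × 6.714906 = 1.049204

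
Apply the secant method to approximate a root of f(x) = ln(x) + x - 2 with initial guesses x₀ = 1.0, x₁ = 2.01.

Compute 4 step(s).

f(x) = ln(x) + x - 2
x₀ = 1.0, x₁ = 2.01

Secant formula: x_{n+1} = x_n - f(x_n)(x_n - x_{n-1})/(f(x_n) - f(x_{n-1}))

Iteration 1:
  f(1.000000) = -1.000000
  f(2.010000) = 0.708135
  x_2 = 2.010000 - 0.708135×(2.010000 - 1.000000)/(0.708135 - (-1.000000))
       = 1.591288
Iteration 2:
  f(2.010000) = 0.708135
  f(1.591288) = 0.055832
  x_3 = 1.591288 - 0.055832×(1.591288 - 2.010000)/(0.055832 - 0.708135)
       = 1.555450
Iteration 3:
  f(1.591288) = 0.055832
  f(1.555450) = -0.002786
  x_4 = 1.555450 - (-0.002786)×(1.555450 - 1.591288)/(-0.002786 - 0.055832)
       = 1.557153
Iteration 4:
  f(1.555450) = -0.002786
  f(1.557153) = 0.000012
  x_5 = 1.557153 - 0.000012×(1.557153 - 1.555450)/(0.000012 - (-0.002786))
       = 1.557146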